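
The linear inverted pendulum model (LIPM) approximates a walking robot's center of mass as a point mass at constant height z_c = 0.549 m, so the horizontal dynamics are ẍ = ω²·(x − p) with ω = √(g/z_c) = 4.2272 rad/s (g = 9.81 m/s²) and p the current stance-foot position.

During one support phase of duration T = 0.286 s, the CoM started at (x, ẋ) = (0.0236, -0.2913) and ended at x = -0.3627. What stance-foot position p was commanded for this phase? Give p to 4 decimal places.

ωT = 4.2272·0.286 = 1.208979; cosh(ωT) = 1.824282, sinh(ωT) = 1.525781
x(T) = p + (x₀−p)·cosh(ωT) + (ẋ₀/ω)·sinh(ωT) ⇒ p·(1 − cosh) = x(T) − x₀·cosh − (ẋ₀/ω)·sinh
numerator   = -0.3627 − (0.0236)·1.824282 − (-0.2913/4.2272)·1.525781 = -0.300610
denominator = 1 − 1.824282 = -0.824282
p = -0.300610 / -0.824282 = 0.3647

p = 0.3647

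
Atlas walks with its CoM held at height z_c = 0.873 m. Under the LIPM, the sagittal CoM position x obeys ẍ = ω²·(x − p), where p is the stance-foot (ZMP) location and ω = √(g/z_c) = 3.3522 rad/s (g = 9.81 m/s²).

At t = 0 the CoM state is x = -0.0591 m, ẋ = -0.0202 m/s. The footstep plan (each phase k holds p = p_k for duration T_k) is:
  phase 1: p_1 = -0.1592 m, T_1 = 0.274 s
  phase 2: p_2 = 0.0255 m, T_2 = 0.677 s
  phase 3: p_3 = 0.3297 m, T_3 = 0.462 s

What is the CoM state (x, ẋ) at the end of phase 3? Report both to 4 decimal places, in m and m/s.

x = 0.7410, ẋ = 1.6060

phase 1: p=-0.1592, T=0.274, ωT=0.918503, cosh=1.452326, sinh=1.053210; start (x,ẋ)=(-0.059100, -0.020200) → end (x,ẋ)=(-0.020169, 0.324073)
phase 2: p=0.0255, T=0.677, ωT=2.269439, cosh=4.888673, sinh=4.785303; start (x,ẋ)=(-0.020169, 0.324073) → end (x,ẋ)=(0.264859, 0.851703)
phase 3: p=0.3297, T=0.462, ωT=1.548716, cosh=2.458974, sinh=2.246453; start (x,ẋ)=(0.264859, 0.851703) → end (x,ẋ)=(0.741020, 1.606025)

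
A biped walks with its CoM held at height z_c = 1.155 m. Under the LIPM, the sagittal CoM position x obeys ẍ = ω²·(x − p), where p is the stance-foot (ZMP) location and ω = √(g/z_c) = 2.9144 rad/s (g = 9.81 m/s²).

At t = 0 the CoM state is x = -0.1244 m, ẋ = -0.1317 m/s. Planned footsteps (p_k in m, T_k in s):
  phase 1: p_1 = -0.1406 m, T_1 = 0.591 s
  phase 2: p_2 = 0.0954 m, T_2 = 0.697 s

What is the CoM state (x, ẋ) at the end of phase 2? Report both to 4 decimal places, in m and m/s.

x = -1.4377, ẋ = -4.3819

phase 1: p=-0.1406, T=0.591, ωT=1.722410, cosh=2.888320, sinh=2.709685; start (x,ẋ)=(-0.124400, -0.131700) → end (x,ẋ)=(-0.216258, -0.252459)
phase 2: p=0.0954, T=0.697, ωT=2.031337, cosh=3.877716, sinh=3.746556; start (x,ẋ)=(-0.216258, -0.252459) → end (x,ẋ)=(-1.437666, -4.381948)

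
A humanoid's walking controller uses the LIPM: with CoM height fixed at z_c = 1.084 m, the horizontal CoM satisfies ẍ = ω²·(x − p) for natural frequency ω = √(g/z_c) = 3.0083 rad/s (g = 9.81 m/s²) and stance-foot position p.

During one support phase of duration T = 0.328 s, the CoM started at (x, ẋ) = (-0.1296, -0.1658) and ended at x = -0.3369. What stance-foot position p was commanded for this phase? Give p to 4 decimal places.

p = 0.1427

ωT = 3.0083·0.328 = 0.986722; cosh(ωT) = 1.527612, sinh(ωT) = 1.154816
x(T) = p + (x₀−p)·cosh(ωT) + (ẋ₀/ω)·sinh(ωT) ⇒ p·(1 − cosh) = x(T) − x₀·cosh − (ẋ₀/ω)·sinh
numerator   = -0.3369 − (-0.1296)·1.527612 − (-0.1658/3.0083)·1.154816 = -0.075275
denominator = 1 − 1.527612 = -0.527612
p = -0.075275 / -0.527612 = 0.1427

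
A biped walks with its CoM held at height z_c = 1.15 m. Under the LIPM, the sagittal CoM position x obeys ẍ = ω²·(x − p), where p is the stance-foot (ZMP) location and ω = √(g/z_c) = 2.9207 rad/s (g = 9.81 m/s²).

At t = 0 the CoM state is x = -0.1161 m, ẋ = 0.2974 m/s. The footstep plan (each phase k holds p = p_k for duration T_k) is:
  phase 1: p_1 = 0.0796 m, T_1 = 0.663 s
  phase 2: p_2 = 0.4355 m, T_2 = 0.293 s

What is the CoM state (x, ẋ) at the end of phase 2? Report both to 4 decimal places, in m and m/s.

x = -0.8339, ẋ = -3.2124

phase 1: p=0.0796, T=0.663, ωT=1.936424, cosh=3.539065, sinh=3.394846; start (x,ẋ)=(-0.116100, 0.297400) → end (x,ẋ)=(-0.267315, -0.887912)
phase 2: p=0.4355, T=0.293, ωT=0.855765, cosh=1.389066, sinh=0.964108; start (x,ẋ)=(-0.267315, -0.887912) → end (x,ẋ)=(-0.833852, -3.212404)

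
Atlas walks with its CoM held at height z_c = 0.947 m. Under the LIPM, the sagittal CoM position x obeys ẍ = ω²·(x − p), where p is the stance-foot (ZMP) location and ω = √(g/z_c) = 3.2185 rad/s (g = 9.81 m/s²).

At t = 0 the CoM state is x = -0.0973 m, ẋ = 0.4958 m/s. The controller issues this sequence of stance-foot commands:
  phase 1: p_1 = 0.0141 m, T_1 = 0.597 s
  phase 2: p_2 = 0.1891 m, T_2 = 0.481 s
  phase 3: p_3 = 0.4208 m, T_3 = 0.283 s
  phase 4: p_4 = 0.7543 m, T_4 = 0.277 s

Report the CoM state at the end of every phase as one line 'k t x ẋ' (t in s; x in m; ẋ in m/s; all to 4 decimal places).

phase 1: p=0.0141, T=0.597, ωT=1.921444, cosh=3.488607, sinh=3.342212; start (x,ẋ)=(-0.097300, 0.495800) → end (x,ẋ)=(0.140327, 0.531332)
phase 2: p=0.1891, T=0.481, ωT=1.548099, cosh=2.457586, sinh=2.244934; start (x,ẋ)=(0.140327, 0.531332) → end (x,ẋ)=(0.439844, 0.953390)
phase 3: p=0.4208, T=0.283, ωT=0.910835, cosh=1.444294, sinh=1.042105; start (x,ẋ)=(0.439844, 0.953390) → end (x,ẋ)=(0.756999, 1.440849)
phase 4: p=0.7543, T=0.277, ωT=0.891525, cosh=1.424438, sinh=1.014407; start (x,ẋ)=(0.756999, 1.440849) → end (x,ẋ)=(1.212272, 2.061212)

1 0.5970 0.1403 0.5313
2 1.0780 0.4398 0.9534
3 1.3610 0.7570 1.4408
4 1.6380 1.2123 2.0612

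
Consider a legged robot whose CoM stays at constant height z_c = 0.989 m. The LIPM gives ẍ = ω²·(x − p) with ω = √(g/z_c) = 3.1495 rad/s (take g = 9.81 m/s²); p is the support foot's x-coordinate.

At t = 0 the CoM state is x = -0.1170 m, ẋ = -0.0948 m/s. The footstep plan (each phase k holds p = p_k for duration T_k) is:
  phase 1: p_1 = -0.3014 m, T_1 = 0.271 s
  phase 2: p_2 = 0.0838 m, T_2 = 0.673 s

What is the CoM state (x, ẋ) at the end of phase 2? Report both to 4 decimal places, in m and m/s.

x = -0.0293, ẋ = -0.2450

phase 1: p=-0.3014, T=0.271, ωT=0.853515, cosh=1.386900, sinh=0.960984; start (x,ẋ)=(-0.117000, -0.094800) → end (x,ẋ)=(-0.074581, 0.426631)
phase 2: p=0.0838, T=0.673, ωT=2.119614, cosh=4.223998, sinh=4.103920; start (x,ẋ)=(-0.074581, 0.426631) → end (x,ẋ)=(-0.029286, -0.245039)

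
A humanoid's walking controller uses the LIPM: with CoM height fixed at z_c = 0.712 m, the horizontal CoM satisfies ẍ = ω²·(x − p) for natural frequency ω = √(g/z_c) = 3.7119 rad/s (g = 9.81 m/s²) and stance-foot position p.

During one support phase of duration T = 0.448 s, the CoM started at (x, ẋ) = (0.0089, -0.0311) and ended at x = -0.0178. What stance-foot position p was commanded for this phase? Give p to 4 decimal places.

ωT = 3.7119·0.448 = 1.662931; cosh(ωT) = 2.732166, sinh(ωT) = 2.542584
x(T) = p + (x₀−p)·cosh(ωT) + (ẋ₀/ω)·sinh(ωT) ⇒ p·(1 − cosh) = x(T) − x₀·cosh − (ẋ₀/ω)·sinh
numerator   = -0.0178 − (0.0089)·2.732166 − (-0.0311/3.7119)·2.542584 = -0.020813
denominator = 1 − 2.732166 = -1.732166
p = -0.020813 / -1.732166 = 0.0120

p = 0.0120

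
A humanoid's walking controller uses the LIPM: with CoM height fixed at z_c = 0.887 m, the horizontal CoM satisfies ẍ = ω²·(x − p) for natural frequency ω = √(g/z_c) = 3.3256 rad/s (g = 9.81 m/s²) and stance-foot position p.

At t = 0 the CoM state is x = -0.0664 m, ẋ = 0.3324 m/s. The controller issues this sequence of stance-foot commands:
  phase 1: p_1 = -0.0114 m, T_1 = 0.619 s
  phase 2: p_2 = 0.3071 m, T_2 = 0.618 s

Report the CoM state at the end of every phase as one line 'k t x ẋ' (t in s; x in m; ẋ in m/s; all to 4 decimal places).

1 0.6190 0.1548 0.6185
2 1.2370 0.4169 0.5093

phase 1: p=-0.0114, T=0.619, ωT=2.058546, cosh=3.981106, sinh=3.853467; start (x,ẋ)=(-0.066400, 0.332400) → end (x,ẋ)=(0.154800, 0.618490)
phase 2: p=0.3071, T=0.618, ωT=2.055221, cosh=3.968313, sinh=3.840249; start (x,ẋ)=(0.154800, 0.618490) → end (x,ẋ)=(0.416931, 0.509324)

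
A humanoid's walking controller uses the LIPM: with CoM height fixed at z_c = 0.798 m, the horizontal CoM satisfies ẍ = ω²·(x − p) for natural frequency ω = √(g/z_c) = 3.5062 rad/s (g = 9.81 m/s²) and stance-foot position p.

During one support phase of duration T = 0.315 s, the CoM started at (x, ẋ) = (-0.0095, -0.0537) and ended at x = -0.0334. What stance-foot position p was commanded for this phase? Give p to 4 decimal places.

p = -0.0046

ωT = 3.5062·0.315 = 1.104453; cosh(ωT) = 1.674483, sinh(ωT) = 1.343091
x(T) = p + (x₀−p)·cosh(ωT) + (ẋ₀/ω)·sinh(ωT) ⇒ p·(1 − cosh) = x(T) − x₀·cosh − (ẋ₀/ω)·sinh
numerator   = -0.0334 − (-0.0095)·1.674483 − (-0.0537/3.5062)·1.343091 = 0.003078
denominator = 1 − 1.674483 = -0.674483
p = 0.003078 / -0.674483 = -0.0046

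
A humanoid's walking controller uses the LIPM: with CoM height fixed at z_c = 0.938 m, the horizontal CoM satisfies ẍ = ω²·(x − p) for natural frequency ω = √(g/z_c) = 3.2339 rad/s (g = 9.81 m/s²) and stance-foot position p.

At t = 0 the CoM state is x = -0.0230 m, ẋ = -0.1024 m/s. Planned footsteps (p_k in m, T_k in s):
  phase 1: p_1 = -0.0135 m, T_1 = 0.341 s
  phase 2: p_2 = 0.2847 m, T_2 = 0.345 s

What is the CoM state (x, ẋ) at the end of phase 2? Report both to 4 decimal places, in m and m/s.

phase 1: p=-0.0135, T=0.341, ωT=1.102760, cosh=1.672211, sinh=1.340258; start (x,ẋ)=(-0.023000, -0.102400) → end (x,ẋ)=(-0.071825, -0.212410)
phase 2: p=0.2847, T=0.345, ωT=1.115695, cosh=1.689689, sinh=1.362001; start (x,ẋ)=(-0.071825, -0.212410) → end (x,ẋ)=(-0.407175, -1.929247)

x = -0.4072, ẋ = -1.9292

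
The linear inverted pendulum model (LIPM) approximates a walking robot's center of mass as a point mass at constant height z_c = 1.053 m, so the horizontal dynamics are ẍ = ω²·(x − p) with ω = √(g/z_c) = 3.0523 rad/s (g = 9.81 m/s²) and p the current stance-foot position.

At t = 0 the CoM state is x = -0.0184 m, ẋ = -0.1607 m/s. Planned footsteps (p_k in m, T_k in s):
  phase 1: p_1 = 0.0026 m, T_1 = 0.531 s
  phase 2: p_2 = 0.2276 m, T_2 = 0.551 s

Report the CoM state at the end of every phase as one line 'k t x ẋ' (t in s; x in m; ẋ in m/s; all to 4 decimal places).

phase 1: p=0.0026, T=0.531, ωT=1.620771, cosh=2.627368, sinh=2.429622; start (x,ẋ)=(-0.018400, -0.160700) → end (x,ẋ)=(-0.180491, -0.577953)
phase 2: p=0.2276, T=0.551, ωT=1.681817, cosh=2.780676, sinh=2.594640; start (x,ẋ)=(-0.180491, -0.577953) → end (x,ẋ)=(-1.398465, -4.839028)

1 0.5310 -0.1805 -0.5780
2 1.0820 -1.3985 -4.8390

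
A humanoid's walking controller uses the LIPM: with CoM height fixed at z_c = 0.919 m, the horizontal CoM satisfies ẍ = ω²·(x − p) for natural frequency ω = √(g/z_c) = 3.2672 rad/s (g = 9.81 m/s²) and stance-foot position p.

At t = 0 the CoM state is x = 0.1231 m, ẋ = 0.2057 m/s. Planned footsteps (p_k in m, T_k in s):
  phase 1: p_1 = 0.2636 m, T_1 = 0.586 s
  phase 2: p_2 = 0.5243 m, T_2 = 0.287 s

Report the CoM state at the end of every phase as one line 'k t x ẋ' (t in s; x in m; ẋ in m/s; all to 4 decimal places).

phase 1: p=0.2636, T=0.586, ωT=1.914579, cosh=3.465744, sinh=3.318340; start (x,ẋ)=(0.123100, 0.205700) → end (x,ẋ)=(-0.014417, -0.810353)
phase 2: p=0.5243, T=0.287, ωT=0.937686, cosh=1.472799, sinh=1.081266; start (x,ẋ)=(-0.014417, -0.810353) → end (x,ẋ)=(-0.537305, -3.096620)

1 0.5860 -0.0144 -0.8104
2 0.8730 -0.5373 -3.0966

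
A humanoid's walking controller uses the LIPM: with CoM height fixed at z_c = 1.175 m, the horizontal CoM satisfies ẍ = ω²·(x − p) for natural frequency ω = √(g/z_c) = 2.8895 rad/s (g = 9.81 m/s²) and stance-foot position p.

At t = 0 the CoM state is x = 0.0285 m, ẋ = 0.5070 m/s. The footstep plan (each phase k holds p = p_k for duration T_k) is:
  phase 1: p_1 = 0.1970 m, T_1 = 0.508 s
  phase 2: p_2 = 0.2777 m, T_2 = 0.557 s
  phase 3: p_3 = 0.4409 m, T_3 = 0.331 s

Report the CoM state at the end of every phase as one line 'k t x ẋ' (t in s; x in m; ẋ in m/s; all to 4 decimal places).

1 0.5080 0.1725 0.1582
2 1.0650 0.1355 -0.3185
3 1.3960 -0.1374 -1.4542

phase 1: p=0.1970, T=0.508, ωT=1.467866, cosh=2.285190, sinh=2.054774; start (x,ẋ)=(0.028500, 0.507000) → end (x,ẋ)=(0.172482, 0.158162)
phase 2: p=0.2777, T=0.557, ωT=1.609452, cosh=2.600033, sinh=2.400035; start (x,ẋ)=(0.172482, 0.158162) → end (x,ẋ)=(0.135500, -0.318451)
phase 3: p=0.4409, T=0.331, ωT=0.956425, cosh=1.493320, sinh=1.109055; start (x,ẋ)=(0.135500, -0.318451) → end (x,ẋ)=(-0.137389, -1.454240)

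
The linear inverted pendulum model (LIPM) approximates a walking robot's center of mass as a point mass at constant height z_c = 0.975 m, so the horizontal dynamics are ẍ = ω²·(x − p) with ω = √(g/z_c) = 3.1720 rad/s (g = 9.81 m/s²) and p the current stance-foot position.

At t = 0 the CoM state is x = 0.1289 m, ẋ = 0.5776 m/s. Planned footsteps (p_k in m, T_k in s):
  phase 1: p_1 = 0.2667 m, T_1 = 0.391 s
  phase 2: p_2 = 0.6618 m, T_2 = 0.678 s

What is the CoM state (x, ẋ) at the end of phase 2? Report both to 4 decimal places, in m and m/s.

phase 1: p=0.2667, T=0.391, ωT=1.240252, cosh=1.872898, sinh=1.583587; start (x,ẋ)=(0.128900, 0.577600) → end (x,ẋ)=(0.296975, 0.389598)
phase 2: p=0.6618, T=0.678, ωT=2.150616, cosh=4.353280, sinh=4.236868; start (x,ẋ)=(0.296975, 0.389598) → end (x,ẋ)=(-0.405996, -3.206979)

x = -0.4060, ẋ = -3.2070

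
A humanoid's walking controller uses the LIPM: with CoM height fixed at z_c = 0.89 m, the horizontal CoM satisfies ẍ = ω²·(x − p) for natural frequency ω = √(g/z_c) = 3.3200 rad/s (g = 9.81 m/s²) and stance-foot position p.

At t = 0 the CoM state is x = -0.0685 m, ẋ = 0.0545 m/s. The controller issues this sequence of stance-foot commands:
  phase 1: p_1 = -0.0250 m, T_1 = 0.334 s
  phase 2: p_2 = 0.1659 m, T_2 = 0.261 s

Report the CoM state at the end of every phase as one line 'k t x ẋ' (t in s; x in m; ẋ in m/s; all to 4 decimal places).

phase 1: p=-0.0250, T=0.334, ωT=1.108880, cosh=1.680445, sinh=1.350517; start (x,ẋ)=(-0.068500, 0.054500) → end (x,ẋ)=(-0.075930, -0.103457)
phase 2: p=0.1659, T=0.261, ωT=0.866520, cosh=1.399515, sinh=0.979103; start (x,ẋ)=(-0.075930, -0.103457) → end (x,ẋ)=(-0.203055, -0.930888)

1 0.3340 -0.0759 -0.1035
2 0.5950 -0.2031 -0.9309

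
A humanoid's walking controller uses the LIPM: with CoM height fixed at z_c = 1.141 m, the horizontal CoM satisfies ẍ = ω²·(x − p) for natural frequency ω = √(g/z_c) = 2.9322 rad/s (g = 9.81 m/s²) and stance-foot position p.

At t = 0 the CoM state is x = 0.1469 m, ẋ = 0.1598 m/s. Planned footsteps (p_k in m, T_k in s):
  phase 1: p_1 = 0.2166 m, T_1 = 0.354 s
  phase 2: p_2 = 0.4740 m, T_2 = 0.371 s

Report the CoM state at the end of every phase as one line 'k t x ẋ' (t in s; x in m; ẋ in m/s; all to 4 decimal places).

1 0.3540 0.1731 0.0016
2 0.7250 -0.0224 -1.1579

phase 1: p=0.2166, T=0.354, ωT=1.037999, cosh=1.588862, sinh=1.234699; start (x,ẋ)=(0.146900, 0.159800) → end (x,ẋ)=(0.173145, 0.001559)
phase 2: p=0.4740, T=0.371, ωT=1.087846, cosh=1.652408, sinh=1.315467; start (x,ẋ)=(0.173145, 0.001559) → end (x,ẋ)=(-0.022435, -1.157883)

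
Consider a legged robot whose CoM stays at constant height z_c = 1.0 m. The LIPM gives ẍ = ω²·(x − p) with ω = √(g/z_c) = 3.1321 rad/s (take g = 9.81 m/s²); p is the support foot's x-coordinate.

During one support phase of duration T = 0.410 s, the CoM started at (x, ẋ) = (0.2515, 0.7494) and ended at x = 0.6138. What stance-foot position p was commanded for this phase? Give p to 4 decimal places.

ωT = 3.1321·0.410 = 1.284161; cosh(ωT) = 1.944260, sinh(ωT) = 1.667377
x(T) = p + (x₀−p)·cosh(ωT) + (ẋ₀/ω)·sinh(ωT) ⇒ p·(1 − cosh) = x(T) − x₀·cosh − (ẋ₀/ω)·sinh
numerator   = 0.6138 − (0.2515)·1.944260 − (0.7494/3.1321)·1.667377 = -0.274125
denominator = 1 − 1.944260 = -0.944260
p = -0.274125 / -0.944260 = 0.2903

p = 0.2903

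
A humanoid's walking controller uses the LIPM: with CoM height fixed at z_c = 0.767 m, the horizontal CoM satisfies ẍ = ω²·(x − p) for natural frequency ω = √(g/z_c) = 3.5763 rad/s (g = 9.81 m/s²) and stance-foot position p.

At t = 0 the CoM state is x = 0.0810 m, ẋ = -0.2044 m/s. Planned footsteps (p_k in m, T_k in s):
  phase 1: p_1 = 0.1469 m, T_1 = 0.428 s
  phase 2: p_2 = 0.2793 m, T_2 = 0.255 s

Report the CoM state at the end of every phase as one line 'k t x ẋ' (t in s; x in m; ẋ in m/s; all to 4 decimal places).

phase 1: p=0.1469, T=0.428, ωT=1.530656, cosh=2.418801, sinh=2.202408; start (x,ẋ)=(0.081000, -0.204400) → end (x,ẋ)=(-0.138376, -1.013462)
phase 2: p=0.2793, T=0.255, ωT=0.911956, cosh=1.445463, sinh=1.043725; start (x,ẋ)=(-0.138376, -1.013462) → end (x,ẋ)=(-0.620208, -3.023969)

1 0.4280 -0.1384 -1.0135
2 0.6830 -0.6202 -3.0240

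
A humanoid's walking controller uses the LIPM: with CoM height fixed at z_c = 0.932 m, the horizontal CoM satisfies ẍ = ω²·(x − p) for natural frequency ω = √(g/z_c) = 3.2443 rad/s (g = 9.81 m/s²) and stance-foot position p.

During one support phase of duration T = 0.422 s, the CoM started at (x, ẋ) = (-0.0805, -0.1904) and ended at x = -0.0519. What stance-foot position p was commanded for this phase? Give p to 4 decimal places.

ωT = 3.2443·0.422 = 1.369095; cosh(ωT) = 2.093063, sinh(ωT) = 1.838726
x(T) = p + (x₀−p)·cosh(ωT) + (ẋ₀/ω)·sinh(ωT) ⇒ p·(1 − cosh) = x(T) − x₀·cosh − (ẋ₀/ω)·sinh
numerator   = -0.0519 − (-0.0805)·2.093063 − (-0.1904/3.2443)·1.838726 = 0.224502
denominator = 1 − 2.093063 = -1.093063
p = 0.224502 / -1.093063 = -0.2054

p = -0.2054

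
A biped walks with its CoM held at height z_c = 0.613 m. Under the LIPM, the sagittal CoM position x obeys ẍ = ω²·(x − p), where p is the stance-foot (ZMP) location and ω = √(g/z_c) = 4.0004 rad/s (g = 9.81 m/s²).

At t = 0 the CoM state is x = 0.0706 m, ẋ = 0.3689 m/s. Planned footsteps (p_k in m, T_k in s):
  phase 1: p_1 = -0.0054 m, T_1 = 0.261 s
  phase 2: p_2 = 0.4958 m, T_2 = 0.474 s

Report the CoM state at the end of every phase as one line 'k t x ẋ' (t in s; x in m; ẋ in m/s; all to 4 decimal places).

phase 1: p=-0.0054, T=0.261, ωT=1.044104, cosh=1.596430, sinh=1.244423; start (x,ẋ)=(0.070600, 0.368900) → end (x,ẋ)=(0.230684, 0.967265)
phase 2: p=0.4958, T=0.474, ωT=1.896190, cosh=3.405303, sinh=3.255164; start (x,ẋ)=(0.230684, 0.967265) → end (x,ẋ)=(0.380073, -0.158495)

1 0.2610 0.2307 0.9673
2 0.7350 0.3801 -0.1585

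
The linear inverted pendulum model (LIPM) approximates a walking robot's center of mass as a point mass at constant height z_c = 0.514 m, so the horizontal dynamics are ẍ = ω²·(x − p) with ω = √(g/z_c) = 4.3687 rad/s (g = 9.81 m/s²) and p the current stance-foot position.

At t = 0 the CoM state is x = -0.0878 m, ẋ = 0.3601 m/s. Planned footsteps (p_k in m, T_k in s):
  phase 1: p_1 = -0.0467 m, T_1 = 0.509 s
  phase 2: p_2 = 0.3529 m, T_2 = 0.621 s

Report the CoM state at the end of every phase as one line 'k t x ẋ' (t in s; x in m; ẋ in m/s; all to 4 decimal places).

1 0.5090 0.1376 0.8634
2 1.1300 0.2059 -0.5226

phase 1: p=-0.0467, T=0.509, ωT=2.223668, cosh=4.674690, sinh=4.566478; start (x,ẋ)=(-0.087800, 0.360100) → end (x,ẋ)=(0.137573, 0.863428)
phase 2: p=0.3529, T=0.621, ωT=2.712963, cosh=7.570104, sinh=7.503764; start (x,ẋ)=(0.137573, 0.863428) → end (x,ẋ)=(0.205890, -0.522556)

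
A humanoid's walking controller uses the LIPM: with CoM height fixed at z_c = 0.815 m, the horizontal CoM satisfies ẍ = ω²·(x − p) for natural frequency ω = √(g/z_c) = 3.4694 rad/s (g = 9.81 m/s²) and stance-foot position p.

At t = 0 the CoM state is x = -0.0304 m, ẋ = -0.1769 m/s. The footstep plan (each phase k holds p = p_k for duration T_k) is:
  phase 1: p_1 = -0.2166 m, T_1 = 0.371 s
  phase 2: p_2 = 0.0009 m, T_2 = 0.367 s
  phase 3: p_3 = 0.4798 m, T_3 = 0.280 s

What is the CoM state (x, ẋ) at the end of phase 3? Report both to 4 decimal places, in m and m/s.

x = 1.0334, ẋ = 2.6057

phase 1: p=-0.2166, T=0.371, ωT=1.287147, cosh=1.949248, sinh=1.673191; start (x,ẋ)=(-0.030400, -0.176900) → end (x,ẋ)=(0.061036, 0.736063)
phase 2: p=0.0009, T=0.367, ωT=1.273270, cosh=1.926215, sinh=1.646300; start (x,ẋ)=(0.061036, 0.736063) → end (x,ẋ)=(0.466012, 1.761294)
phase 3: p=0.4798, T=0.280, ωT=0.971432, cosh=1.510133, sinh=1.131592; start (x,ẋ)=(0.466012, 1.761294) → end (x,ẋ)=(1.033448, 2.605657)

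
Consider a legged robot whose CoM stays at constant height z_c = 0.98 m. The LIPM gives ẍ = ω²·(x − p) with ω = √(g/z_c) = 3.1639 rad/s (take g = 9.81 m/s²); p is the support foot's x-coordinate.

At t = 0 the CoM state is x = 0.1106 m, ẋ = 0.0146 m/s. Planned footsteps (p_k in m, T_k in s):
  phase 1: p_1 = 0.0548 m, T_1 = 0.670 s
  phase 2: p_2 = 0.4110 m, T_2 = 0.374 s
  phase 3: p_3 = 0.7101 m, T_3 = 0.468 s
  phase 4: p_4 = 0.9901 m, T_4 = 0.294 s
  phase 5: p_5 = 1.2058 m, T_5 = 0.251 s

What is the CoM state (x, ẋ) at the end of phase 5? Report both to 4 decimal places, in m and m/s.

x = 2.3310, ẋ = 4.0784

phase 1: p=0.0548, T=0.670, ωT=2.119813, cosh=4.224817, sinh=4.104763; start (x,ẋ)=(0.110600, 0.014600) → end (x,ẋ)=(0.309486, 0.786360)
phase 2: p=0.4110, T=0.374, ωT=1.183299, cosh=1.785697, sinh=1.479430; start (x,ẋ)=(0.309486, 0.786360) → end (x,ẋ)=(0.597427, 0.929040)
phase 3: p=0.7101, T=0.468, ωT=1.480705, cosh=2.311761, sinh=2.084284; start (x,ẋ)=(0.597427, 0.929040) → end (x,ẋ)=(1.061651, 1.404700)
phase 4: p=0.9901, T=0.294, ωT=0.930187, cosh=1.464731, sinh=1.070251; start (x,ẋ)=(1.061651, 1.404700) → end (x,ẋ)=(1.570071, 2.299793)
phase 5: p=1.2058, T=0.251, ωT=0.794139, cosh=1.332253, sinh=0.880282; start (x,ẋ)=(1.570071, 2.299793) → end (x,ẋ)=(2.330965, 4.078445)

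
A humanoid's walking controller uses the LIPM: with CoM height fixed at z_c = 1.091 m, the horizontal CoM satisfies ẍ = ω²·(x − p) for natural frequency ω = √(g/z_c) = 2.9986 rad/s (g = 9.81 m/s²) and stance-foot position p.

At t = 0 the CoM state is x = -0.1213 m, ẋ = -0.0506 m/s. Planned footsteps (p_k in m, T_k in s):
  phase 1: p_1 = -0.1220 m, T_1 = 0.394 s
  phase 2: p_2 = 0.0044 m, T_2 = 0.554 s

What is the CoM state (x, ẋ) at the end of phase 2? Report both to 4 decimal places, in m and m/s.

phase 1: p=-0.1220, T=0.394, ωT=1.181448, cosh=1.782963, sinh=1.476129; start (x,ẋ)=(-0.121300, -0.050600) → end (x,ẋ)=(-0.145661, -0.087119)
phase 2: p=0.0044, T=0.554, ωT=1.661224, cosh=2.727830, sinh=2.537924; start (x,ẋ)=(-0.145661, -0.087119) → end (x,ẋ)=(-0.478676, -1.379644)

x = -0.4787, ẋ = -1.3796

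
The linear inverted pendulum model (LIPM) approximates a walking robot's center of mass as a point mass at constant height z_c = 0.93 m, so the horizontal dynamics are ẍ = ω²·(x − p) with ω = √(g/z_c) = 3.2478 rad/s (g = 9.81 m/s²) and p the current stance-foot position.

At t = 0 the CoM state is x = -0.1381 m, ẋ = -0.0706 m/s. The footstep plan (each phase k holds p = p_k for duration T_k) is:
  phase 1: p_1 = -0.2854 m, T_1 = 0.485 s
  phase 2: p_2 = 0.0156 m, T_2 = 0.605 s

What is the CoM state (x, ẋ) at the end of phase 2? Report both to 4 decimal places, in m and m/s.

phase 1: p=-0.2854, T=0.485, ωT=1.575183, cosh=2.519298, sinh=2.312328; start (x,ẋ)=(-0.138100, -0.070600) → end (x,ẋ)=(0.035428, 0.928357)
phase 2: p=0.0156, T=0.605, ωT=1.964919, cosh=3.637251, sinh=3.497084; start (x,ẋ)=(0.035428, 0.928357) → end (x,ẋ)=(1.087331, 3.601868)

x = 1.0873, ẋ = 3.6019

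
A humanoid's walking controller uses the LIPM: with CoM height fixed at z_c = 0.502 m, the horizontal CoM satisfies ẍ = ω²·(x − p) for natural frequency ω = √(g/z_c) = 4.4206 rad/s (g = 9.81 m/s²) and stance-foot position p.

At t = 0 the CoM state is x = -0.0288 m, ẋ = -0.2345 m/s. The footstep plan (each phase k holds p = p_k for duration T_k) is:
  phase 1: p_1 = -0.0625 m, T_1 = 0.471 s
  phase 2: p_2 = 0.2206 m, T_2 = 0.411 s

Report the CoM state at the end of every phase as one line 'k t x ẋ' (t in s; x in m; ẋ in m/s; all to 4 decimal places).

phase 1: p=-0.0625, T=0.471, ωT=2.082103, cosh=4.072992, sinh=3.948325; start (x,ẋ)=(-0.028800, -0.234500) → end (x,ẋ)=(-0.134687, -0.366918)
phase 2: p=0.2206, T=0.411, ωT=1.816867, cosh=3.157542, sinh=2.995008; start (x,ẋ)=(-0.134687, -0.366918) → end (x,ẋ)=(-1.149826, -5.862468)

1 0.4710 -0.1347 -0.3669
2 0.8820 -1.1498 -5.8625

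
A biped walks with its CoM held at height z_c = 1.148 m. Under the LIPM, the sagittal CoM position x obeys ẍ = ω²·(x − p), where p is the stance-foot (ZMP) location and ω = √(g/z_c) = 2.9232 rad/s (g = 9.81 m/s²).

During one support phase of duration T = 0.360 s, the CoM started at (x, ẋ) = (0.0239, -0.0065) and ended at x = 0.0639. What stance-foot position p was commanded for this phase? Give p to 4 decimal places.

ωT = 2.9232·0.360 = 1.052352; cosh(ωT) = 1.606748, sinh(ωT) = 1.257632
x(T) = p + (x₀−p)·cosh(ωT) + (ẋ₀/ω)·sinh(ωT) ⇒ p·(1 − cosh) = x(T) − x₀·cosh − (ẋ₀/ω)·sinh
numerator   = 0.0639 − (0.0239)·1.606748 − (-0.0065/2.9232)·1.257632 = 0.028295
denominator = 1 − 1.606748 = -0.606748
p = 0.028295 / -0.606748 = -0.0466

p = -0.0466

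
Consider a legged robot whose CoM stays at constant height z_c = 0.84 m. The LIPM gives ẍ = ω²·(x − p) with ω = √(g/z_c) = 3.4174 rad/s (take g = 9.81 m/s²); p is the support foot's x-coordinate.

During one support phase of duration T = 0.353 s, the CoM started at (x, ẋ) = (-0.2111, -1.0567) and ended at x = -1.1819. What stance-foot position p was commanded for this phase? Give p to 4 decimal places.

ωT = 3.4174·0.353 = 1.206342; cosh(ωT) = 1.820265, sinh(ωT) = 1.520975
x(T) = p + (x₀−p)·cosh(ωT) + (ẋ₀/ω)·sinh(ωT) ⇒ p·(1 − cosh) = x(T) − x₀·cosh − (ẋ₀/ω)·sinh
numerator   = -1.1819 − (-0.2111)·1.820265 − (-1.0567/3.4174)·1.520975 = -0.327339
denominator = 1 − 1.820265 = -0.820265
p = -0.327339 / -0.820265 = 0.3991

p = 0.3991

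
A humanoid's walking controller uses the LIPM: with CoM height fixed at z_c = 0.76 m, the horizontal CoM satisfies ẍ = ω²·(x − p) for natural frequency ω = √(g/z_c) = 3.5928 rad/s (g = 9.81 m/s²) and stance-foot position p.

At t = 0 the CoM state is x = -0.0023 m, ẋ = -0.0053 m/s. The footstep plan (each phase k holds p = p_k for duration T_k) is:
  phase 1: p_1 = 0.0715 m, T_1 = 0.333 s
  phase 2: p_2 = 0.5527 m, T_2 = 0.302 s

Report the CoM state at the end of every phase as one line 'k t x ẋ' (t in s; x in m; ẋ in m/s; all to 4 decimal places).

1 0.3330 -0.0639 -0.4081
2 0.6350 -0.6128 -3.5769

phase 1: p=0.0715, T=0.333, ωT=1.196402, cosh=1.805237, sinh=1.502957; start (x,ẋ)=(-0.002300, -0.005300) → end (x,ẋ)=(-0.063944, -0.408075)
phase 2: p=0.5527, T=0.302, ωT=1.085026, cosh=1.648704, sinh=1.310811; start (x,ẋ)=(-0.063944, -0.408075) → end (x,ẋ)=(-0.612847, -3.576867)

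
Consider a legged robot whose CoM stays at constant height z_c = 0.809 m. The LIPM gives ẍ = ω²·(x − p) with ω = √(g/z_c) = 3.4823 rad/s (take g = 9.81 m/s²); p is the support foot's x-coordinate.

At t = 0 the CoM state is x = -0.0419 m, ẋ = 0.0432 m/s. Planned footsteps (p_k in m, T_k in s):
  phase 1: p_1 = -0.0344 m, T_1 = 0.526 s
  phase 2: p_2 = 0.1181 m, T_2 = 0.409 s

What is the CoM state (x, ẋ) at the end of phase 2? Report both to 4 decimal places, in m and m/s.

x = -0.1538, ẋ = -0.8164

phase 1: p=-0.0344, T=0.526, ωT=1.831690, cosh=3.202286, sinh=3.042143; start (x,ẋ)=(-0.041900, 0.043200) → end (x,ẋ)=(-0.020678, 0.058886)
phase 2: p=0.1181, T=0.409, ωT=1.424261, cosh=2.197736, sinh=1.957049; start (x,ẋ)=(-0.020678, 0.058886) → end (x,ẋ)=(-0.153802, -0.816357)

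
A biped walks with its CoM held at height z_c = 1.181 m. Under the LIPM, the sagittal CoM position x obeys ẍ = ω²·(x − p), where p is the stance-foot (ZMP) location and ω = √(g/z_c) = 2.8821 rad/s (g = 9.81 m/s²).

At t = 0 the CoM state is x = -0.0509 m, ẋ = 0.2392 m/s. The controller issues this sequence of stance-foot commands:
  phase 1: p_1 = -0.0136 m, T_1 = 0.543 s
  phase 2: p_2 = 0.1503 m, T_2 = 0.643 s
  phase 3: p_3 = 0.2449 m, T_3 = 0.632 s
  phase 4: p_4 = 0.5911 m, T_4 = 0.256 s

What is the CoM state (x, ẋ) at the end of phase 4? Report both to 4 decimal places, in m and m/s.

x = 1.7833, ẋ = 3.9408

phase 1: p=-0.0136, T=0.543, ωT=1.564980, cosh=2.495836, sinh=2.286744; start (x,ẋ)=(-0.050900, 0.239200) → end (x,ẋ)=(0.083094, 0.351174)
phase 2: p=0.1503, T=0.643, ωT=1.853190, cosh=3.268439, sinh=3.111703; start (x,ẋ)=(0.083094, 0.351174) → end (x,ẋ)=(0.309790, 0.545068)
phase 3: p=0.2449, T=0.632, ωT=1.821487, cosh=3.171415, sinh=3.009630; start (x,ẋ)=(0.309790, 0.545068) → end (x,ẋ)=(1.019881, 2.291500)
phase 4: p=0.5911, T=0.256, ωT=0.737818, cosh=1.284761, sinh=0.806605; start (x,ẋ)=(1.019881, 2.291500) → end (x,ẋ)=(1.783297, 3.940825)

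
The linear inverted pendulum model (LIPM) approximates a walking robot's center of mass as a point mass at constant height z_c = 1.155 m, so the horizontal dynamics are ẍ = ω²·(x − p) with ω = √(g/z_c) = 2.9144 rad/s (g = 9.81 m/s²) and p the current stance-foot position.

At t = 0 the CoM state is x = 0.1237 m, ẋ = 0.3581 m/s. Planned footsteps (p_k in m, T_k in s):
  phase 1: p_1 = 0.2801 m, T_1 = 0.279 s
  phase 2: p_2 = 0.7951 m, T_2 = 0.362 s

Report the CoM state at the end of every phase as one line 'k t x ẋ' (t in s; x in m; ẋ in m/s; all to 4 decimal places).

phase 1: p=0.2801, T=0.279, ωT=0.813118, cosh=1.349200, sinh=0.905727; start (x,ẋ)=(0.123700, 0.358100) → end (x,ẋ)=(0.180374, 0.070307)
phase 2: p=0.7951, T=0.362, ωT=1.055013, cosh=1.610100, sinh=1.261912; start (x,ẋ)=(0.180374, 0.070307) → end (x,ẋ)=(-0.164228, -2.147586)

1 0.2790 0.1804 0.0703
2 0.6410 -0.1642 -2.1476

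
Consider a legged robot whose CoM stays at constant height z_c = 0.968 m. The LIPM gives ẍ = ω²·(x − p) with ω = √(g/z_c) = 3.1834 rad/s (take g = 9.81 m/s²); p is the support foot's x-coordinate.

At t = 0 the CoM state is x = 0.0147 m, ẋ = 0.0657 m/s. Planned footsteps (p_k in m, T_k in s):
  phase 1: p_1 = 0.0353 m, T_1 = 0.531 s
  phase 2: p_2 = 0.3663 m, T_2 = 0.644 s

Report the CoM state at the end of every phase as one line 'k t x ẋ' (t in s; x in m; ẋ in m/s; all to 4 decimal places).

phase 1: p=0.0353, T=0.531, ωT=1.690385, cosh=2.803009, sinh=2.618561; start (x,ẋ)=(0.014700, 0.065700) → end (x,ẋ)=(0.031601, 0.012438)
phase 2: p=0.3663, T=0.644, ωT=2.050110, cosh=3.948737, sinh=3.820016; start (x,ẋ)=(0.031601, 0.012438) → end (x,ẋ)=(-0.940415, -4.021045)

1 0.5310 0.0316 0.0124
2 1.1750 -0.9404 -4.0210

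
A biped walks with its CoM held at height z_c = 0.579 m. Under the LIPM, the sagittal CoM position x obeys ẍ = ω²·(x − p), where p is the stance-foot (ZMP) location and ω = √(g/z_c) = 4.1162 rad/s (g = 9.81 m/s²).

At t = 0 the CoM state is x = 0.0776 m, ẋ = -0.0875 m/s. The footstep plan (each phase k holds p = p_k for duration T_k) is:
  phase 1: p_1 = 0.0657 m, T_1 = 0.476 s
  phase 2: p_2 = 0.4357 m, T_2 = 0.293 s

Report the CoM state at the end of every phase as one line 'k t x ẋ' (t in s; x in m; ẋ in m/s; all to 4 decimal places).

phase 1: p=0.0657, T=0.476, ωT=1.959311, cosh=3.617697, sinh=3.476742; start (x,ẋ)=(0.077600, -0.087500) → end (x,ẋ)=(0.034844, -0.146248)
phase 2: p=0.4357, T=0.293, ωT=1.206047, cosh=1.819816, sinh=1.520437; start (x,ẋ)=(0.034844, -0.146248) → end (x,ẋ)=(-0.347805, -2.774872)

1 0.4760 0.0348 -0.1462
2 0.7690 -0.3478 -2.7749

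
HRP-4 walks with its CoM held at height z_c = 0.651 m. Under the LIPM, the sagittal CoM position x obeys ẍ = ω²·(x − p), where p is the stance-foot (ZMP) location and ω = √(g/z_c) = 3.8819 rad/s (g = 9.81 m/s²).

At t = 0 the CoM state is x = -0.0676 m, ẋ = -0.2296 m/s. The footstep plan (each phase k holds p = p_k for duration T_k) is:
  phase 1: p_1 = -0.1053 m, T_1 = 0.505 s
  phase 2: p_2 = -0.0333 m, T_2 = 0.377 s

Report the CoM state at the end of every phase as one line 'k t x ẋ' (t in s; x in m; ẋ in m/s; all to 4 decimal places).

phase 1: p=-0.1053, T=0.505, ωT=1.960360, cosh=3.621344, sinh=3.480536; start (x,ẋ)=(-0.067600, -0.229600) → end (x,ẋ)=(-0.174636, -0.322092)
phase 2: p=-0.0333, T=0.377, ωT=1.463476, cosh=2.276192, sinh=2.044762; start (x,ẋ)=(-0.174636, -0.322092) → end (x,ẋ)=(-0.524668, -1.855008)

1 0.5050 -0.1746 -0.3221
2 0.8820 -0.5247 -1.8550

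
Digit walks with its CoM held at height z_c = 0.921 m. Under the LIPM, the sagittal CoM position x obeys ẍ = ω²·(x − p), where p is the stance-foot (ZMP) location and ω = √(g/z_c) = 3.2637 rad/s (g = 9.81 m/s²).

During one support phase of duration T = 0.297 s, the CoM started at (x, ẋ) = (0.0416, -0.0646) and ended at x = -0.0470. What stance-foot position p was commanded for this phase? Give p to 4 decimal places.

ωT = 3.2637·0.297 = 0.969319; cosh(ωT) = 1.507745, sinh(ωT) = 1.128404
x(T) = p + (x₀−p)·cosh(ωT) + (ẋ₀/ω)·sinh(ωT) ⇒ p·(1 − cosh) = x(T) − x₀·cosh − (ẋ₀/ω)·sinh
numerator   = -0.0470 − (0.0416)·1.507745 − (-0.0646/3.2637)·1.128404 = -0.087387
denominator = 1 − 1.507745 = -0.507745
p = -0.087387 / -0.507745 = 0.1721

p = 0.1721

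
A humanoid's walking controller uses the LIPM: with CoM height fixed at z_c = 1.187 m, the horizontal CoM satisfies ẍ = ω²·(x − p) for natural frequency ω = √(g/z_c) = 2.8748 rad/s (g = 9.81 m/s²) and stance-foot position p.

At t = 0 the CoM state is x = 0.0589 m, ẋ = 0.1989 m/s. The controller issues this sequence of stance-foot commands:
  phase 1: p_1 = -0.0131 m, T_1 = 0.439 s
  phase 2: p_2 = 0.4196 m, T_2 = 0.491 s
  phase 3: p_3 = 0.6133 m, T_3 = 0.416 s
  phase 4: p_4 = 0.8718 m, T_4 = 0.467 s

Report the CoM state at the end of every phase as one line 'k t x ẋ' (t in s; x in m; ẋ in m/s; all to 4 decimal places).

1 0.4390 0.2367 0.7158
2 0.9300 0.5025 0.5409
3 1.3460 0.6959 0.4973
4 1.8130 0.8206 0.1149

phase 1: p=-0.0131, T=0.439, ωT=1.262037, cosh=1.907844, sinh=1.624767; start (x,ẋ)=(0.058900, 0.198900) → end (x,ẋ)=(0.236678, 0.715774)
phase 2: p=0.4196, T=0.491, ωT=1.411527, cosh=2.172992, sinh=1.929222; start (x,ẋ)=(0.236678, 0.715774) → end (x,ẋ)=(0.502454, 0.540863)
phase 3: p=0.6133, T=0.416, ωT=1.195917, cosh=1.804507, sinh=1.502081; start (x,ẋ)=(0.502454, 0.540863) → end (x,ẋ)=(0.695878, 0.497337)
phase 4: p=0.8718, T=0.467, ωT=1.342532, cosh=2.044954, sinh=1.783770; start (x,ẋ)=(0.695878, 0.497337) → end (x,ẋ)=(0.820637, 0.114904)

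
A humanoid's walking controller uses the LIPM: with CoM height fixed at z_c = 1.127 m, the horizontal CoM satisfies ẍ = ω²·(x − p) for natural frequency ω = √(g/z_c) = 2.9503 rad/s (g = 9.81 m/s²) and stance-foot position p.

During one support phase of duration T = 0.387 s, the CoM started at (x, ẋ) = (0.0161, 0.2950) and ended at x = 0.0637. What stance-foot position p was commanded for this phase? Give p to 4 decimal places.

ωT = 2.9503·0.387 = 1.141766; cosh(ωT) = 1.725775, sinh(ωT) = 1.406520
x(T) = p + (x₀−p)·cosh(ωT) + (ẋ₀/ω)·sinh(ωT) ⇒ p·(1 − cosh) = x(T) − x₀·cosh − (ẋ₀/ω)·sinh
numerator   = 0.0637 − (0.0161)·1.725775 − (0.2950/2.9503)·1.406520 = -0.104723
denominator = 1 − 1.725775 = -0.725775
p = -0.104723 / -0.725775 = 0.1443

p = 0.1443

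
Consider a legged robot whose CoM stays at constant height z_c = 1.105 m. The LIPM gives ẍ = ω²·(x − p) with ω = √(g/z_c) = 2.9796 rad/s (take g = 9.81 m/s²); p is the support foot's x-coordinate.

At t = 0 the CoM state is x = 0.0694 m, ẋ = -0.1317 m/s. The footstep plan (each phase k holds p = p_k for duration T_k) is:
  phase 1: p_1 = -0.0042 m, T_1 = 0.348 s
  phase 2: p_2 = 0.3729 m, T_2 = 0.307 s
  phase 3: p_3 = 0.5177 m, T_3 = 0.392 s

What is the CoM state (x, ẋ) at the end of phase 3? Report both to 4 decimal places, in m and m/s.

x = -0.9391, ẋ = -4.0821

phase 1: p=-0.0042, T=0.348, ωT=1.036901, cosh=1.587507, sinh=1.232955; start (x,ẋ)=(0.069400, -0.131700) → end (x,ẋ)=(0.058143, 0.061311)
phase 2: p=0.3729, T=0.307, ωT=0.914737, cosh=1.448371, sinh=1.047749; start (x,ẋ)=(0.058143, 0.061311) → end (x,ẋ)=(-0.061425, -0.893830)
phase 3: p=0.5177, T=0.392, ωT=1.168003, cosh=1.763276, sinh=1.452289; start (x,ẋ)=(-0.061425, -0.893830) → end (x,ẋ)=(-0.939120, -4.082083)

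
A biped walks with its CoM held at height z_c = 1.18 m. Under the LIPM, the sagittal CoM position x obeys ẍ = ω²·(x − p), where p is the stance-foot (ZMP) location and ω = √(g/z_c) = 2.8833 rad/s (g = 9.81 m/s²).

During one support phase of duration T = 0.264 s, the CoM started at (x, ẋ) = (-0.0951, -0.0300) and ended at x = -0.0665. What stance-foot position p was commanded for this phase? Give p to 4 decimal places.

p = -0.2178

ωT = 2.8833·0.264 = 0.761191; cosh(ωT) = 1.303967, sinh(ωT) = 0.836858
x(T) = p + (x₀−p)·cosh(ωT) + (ẋ₀/ω)·sinh(ωT) ⇒ p·(1 − cosh) = x(T) − x₀·cosh − (ẋ₀/ω)·sinh
numerator   = -0.0665 − (-0.0951)·1.303967 − (-0.0300/2.8833)·0.836858 = 0.066215
denominator = 1 − 1.303967 = -0.303967
p = 0.066215 / -0.303967 = -0.2178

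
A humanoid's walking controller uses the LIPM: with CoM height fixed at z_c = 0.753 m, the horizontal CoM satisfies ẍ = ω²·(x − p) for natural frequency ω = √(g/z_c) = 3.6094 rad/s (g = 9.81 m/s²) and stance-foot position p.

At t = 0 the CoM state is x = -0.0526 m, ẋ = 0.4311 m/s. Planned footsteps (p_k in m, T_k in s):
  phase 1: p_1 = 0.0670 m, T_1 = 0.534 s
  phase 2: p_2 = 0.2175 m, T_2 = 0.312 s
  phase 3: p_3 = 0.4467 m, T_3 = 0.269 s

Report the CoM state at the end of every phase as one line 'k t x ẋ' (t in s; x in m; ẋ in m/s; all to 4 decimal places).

1 0.5340 0.0491 0.0608
2 0.8460 -0.0463 -0.7353
3 1.1150 -0.5279 -3.1223

phase 1: p=0.0670, T=0.534, ωT=1.927420, cosh=3.508639, sinh=3.363116; start (x,ẋ)=(-0.052600, 0.431100) → end (x,ẋ)=(0.049051, 0.060770)
phase 2: p=0.2175, T=0.312, ωT=1.126133, cosh=1.703997, sinh=1.379712; start (x,ẋ)=(0.049051, 0.060770) → end (x,ẋ)=(-0.046307, -0.735312)
phase 3: p=0.4467, T=0.269, ωT=0.970929, cosh=1.509563, sinh=1.130832; start (x,ẋ)=(-0.046307, -0.735312) → end (x,ẋ)=(-0.527899, -3.122268)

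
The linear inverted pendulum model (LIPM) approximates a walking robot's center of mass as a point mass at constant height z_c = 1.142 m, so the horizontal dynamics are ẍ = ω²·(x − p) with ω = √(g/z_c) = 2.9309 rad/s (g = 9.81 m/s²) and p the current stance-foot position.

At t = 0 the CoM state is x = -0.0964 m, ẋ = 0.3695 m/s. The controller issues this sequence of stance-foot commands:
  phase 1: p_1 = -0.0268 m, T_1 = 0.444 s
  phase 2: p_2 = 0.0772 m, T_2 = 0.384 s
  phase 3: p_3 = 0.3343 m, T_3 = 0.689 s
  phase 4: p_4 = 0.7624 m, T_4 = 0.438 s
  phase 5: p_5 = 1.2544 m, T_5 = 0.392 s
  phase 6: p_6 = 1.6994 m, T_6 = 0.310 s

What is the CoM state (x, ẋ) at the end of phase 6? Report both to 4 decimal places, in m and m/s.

x = -0.3787, ẋ = -5.3320

phase 1: p=-0.0268, T=0.444, ωT=1.301320, cosh=1.973157, sinh=1.700985; start (x,ẋ)=(-0.096400, 0.369500) → end (x,ẋ)=(0.050312, 0.382097)
phase 2: p=0.0772, T=0.384, ωT=1.125466, cosh=1.703076, sinh=1.378575; start (x,ẋ)=(0.050312, 0.382097) → end (x,ẋ)=(0.211131, 0.542101)
phase 3: p=0.3343, T=0.689, ωT=2.019390, cosh=3.833233, sinh=3.700496; start (x,ẋ)=(0.211131, 0.542101) → end (x,ẋ)=(0.546609, 0.742129)
phase 4: p=0.7624, T=0.438, ωT=1.283734, cosh=1.943548, sinh=1.666547; start (x,ẋ)=(0.546609, 0.742129) → end (x,ẋ)=(0.764984, 0.388335)
phase 5: p=1.2544, T=0.392, ωT=1.148913, cosh=1.735871, sinh=1.418890; start (x,ẋ)=(0.764984, 0.388335) → end (x,ẋ)=(0.592835, -1.361199)
phase 6: p=1.6994, T=0.310, ωT=0.908579, cosh=1.441946, sinh=1.038849; start (x,ẋ)=(0.592835, -1.361199) → end (x,ẋ)=(-0.378680, -5.332004)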